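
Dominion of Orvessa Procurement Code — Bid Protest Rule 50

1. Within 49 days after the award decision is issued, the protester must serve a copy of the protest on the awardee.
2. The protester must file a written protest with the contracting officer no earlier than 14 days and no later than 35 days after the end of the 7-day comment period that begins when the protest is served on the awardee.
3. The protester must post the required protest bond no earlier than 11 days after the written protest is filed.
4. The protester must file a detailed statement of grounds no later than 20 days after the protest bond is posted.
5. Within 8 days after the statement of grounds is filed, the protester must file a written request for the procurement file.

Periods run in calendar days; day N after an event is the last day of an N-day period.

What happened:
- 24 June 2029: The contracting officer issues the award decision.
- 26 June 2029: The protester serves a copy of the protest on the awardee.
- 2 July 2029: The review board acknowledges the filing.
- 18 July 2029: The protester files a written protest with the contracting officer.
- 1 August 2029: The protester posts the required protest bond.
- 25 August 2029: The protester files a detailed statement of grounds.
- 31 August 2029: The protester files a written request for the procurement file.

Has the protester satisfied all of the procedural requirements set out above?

(1) due by 24 June 2029 + 49 days = 12 August 2029; 26 June 2029 is within that limit.
(2) the permitted window runs from 3 July 2029 + 14 = 17 July 2029 to 3 July 2029 + 35 = 7 August 2029; done 18 July 2029 — within the window.
(3) permitted from 18 July 2029 + 11 days = 29 July 2029 onward; done 1 August 2029, after the minimum wait.
(4) due by 1 August 2029 + 20 days = 21 August 2029; not done until 25 August 2029, 4 days after the deadline.

No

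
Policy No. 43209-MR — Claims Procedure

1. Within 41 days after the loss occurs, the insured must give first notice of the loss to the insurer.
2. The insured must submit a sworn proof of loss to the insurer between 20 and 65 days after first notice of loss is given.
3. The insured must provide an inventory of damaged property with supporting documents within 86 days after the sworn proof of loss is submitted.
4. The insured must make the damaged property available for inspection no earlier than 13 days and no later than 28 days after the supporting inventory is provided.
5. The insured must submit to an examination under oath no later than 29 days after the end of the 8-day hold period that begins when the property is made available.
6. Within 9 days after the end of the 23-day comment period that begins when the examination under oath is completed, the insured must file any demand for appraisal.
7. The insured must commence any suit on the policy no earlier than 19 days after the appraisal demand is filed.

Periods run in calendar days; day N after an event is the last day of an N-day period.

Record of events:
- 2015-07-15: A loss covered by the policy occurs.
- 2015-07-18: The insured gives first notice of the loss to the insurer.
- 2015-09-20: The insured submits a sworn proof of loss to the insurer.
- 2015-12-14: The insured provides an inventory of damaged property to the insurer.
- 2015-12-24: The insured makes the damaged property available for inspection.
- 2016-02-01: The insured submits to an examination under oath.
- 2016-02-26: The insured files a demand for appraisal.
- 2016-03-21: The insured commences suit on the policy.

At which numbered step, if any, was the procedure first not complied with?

(1) due by 2015-07-15 + 41 days = 2015-08-25; 2015-07-18 is within that limit.
(2) the permitted window runs from 2015-07-18 + 20 = 2015-08-07 to 2015-07-18 + 65 = 2015-09-21; 2015-09-20 falls inside that range.
(3) due by 2015-09-20 + 86 days = 2015-12-15; done 2015-12-14 — timely.
(4) the permitted window runs from 2015-12-14 + 13 = 2015-12-27 to 2015-12-14 + 28 = 2016-01-11; done 2015-12-24 — 3 days before the window opened.
No need to go further; step 4 was not satisfied.

Step 4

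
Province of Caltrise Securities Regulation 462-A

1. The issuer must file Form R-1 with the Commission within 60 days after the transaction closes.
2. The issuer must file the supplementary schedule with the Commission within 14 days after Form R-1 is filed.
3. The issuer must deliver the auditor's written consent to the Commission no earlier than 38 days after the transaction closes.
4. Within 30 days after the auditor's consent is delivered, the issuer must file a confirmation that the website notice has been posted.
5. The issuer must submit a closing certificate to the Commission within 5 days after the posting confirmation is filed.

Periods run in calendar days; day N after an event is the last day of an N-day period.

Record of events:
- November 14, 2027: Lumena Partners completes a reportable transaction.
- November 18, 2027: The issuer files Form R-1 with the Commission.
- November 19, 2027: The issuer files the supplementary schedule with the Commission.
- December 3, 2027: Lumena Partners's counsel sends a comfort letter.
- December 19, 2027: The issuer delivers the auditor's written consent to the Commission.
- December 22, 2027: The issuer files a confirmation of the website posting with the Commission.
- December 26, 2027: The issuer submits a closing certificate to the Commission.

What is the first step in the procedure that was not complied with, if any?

Step 1 — counting 60 days from November 14, 2027 (when the transaction closes) gives a deadline of January 13, 2028; done November 18, 2027 — timely.
Step 2 — counting 14 days from November 18, 2027 (when Form R-1 is filed) gives a deadline of December 2, 2027; completed November 19, 2027, before the deadline.
Step 3 — must wait 38 days from November 14, 2027 (when the transaction closes), so not before December 22, 2027; acted on December 19, 2027, 3 days prematurely.
No need to go further; step 3 was not satisfied.

Step 3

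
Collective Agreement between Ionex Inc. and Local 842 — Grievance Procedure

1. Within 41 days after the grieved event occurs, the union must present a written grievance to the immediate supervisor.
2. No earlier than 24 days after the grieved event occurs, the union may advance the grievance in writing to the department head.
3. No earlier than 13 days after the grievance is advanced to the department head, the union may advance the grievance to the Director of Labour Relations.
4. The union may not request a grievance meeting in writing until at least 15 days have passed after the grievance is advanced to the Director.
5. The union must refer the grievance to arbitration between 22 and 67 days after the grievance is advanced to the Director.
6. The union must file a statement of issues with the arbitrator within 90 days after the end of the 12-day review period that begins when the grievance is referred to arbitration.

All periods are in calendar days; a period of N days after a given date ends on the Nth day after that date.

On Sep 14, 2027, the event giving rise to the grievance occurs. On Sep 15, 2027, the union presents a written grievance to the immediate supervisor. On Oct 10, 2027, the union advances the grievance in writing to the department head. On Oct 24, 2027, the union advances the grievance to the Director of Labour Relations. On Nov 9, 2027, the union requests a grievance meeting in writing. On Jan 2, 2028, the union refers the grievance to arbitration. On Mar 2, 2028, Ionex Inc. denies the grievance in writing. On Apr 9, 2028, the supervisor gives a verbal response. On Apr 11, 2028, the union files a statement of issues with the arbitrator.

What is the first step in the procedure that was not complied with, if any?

Step 1 — counting 41 days from Sep 14, 2027 (when the grieved event occurs) gives a deadline of Oct 25, 2027; Sep 15, 2027 is within that limit.
Step 2 — must wait 24 days from Sep 14, 2027 (when the grieved event occurs), so not before Oct 8, 2027; Oct 10, 2027 is on or after that date.
Step 3 — must wait 13 days from Oct 10, 2027 (when the grievance is advanced to the department head), so not before Oct 23, 2027; done Oct 24, 2027 — permitted.
Step 4 — must wait 15 days from Oct 24, 2027 (when the grievance is advanced to the Director), so not before Nov 8, 2027; done Nov 9, 2027 — permitted.
Step 5 — 22 and 67 days from Oct 24, 2027 (when the grievance is advanced to the Director) are Nov 15, 2027 and Dec 30, 2027 respectively; done Jan 2, 2028 — 3 days after the window closed.
That is the first point of non-compliance.

Step 5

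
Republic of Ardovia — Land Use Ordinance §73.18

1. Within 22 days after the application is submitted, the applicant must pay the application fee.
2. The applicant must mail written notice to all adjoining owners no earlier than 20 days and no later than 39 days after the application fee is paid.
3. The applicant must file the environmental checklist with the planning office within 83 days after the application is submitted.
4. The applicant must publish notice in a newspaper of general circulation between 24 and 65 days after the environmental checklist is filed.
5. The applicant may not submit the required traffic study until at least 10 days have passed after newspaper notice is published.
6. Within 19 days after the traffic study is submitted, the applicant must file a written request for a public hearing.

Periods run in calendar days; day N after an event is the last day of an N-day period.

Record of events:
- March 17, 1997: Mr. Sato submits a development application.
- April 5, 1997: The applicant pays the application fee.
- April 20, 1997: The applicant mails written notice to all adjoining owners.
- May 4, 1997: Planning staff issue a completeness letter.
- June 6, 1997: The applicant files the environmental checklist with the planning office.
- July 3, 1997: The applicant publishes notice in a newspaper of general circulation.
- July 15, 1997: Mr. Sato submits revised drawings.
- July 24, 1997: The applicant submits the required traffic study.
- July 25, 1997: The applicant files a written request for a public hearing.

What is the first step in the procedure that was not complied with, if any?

Step 2

Step 1 — counting 22 days from March 17, 1997 (when the application is submitted) gives a deadline of April 8, 1997; done April 5, 1997 — timely.
Step 2 — 20 and 39 days from April 5, 1997 (when the application fee is paid) are April 25, 1997 and May 14, 1997 respectively; April 20, 1997 is 5 days too early.
The analysis stops there.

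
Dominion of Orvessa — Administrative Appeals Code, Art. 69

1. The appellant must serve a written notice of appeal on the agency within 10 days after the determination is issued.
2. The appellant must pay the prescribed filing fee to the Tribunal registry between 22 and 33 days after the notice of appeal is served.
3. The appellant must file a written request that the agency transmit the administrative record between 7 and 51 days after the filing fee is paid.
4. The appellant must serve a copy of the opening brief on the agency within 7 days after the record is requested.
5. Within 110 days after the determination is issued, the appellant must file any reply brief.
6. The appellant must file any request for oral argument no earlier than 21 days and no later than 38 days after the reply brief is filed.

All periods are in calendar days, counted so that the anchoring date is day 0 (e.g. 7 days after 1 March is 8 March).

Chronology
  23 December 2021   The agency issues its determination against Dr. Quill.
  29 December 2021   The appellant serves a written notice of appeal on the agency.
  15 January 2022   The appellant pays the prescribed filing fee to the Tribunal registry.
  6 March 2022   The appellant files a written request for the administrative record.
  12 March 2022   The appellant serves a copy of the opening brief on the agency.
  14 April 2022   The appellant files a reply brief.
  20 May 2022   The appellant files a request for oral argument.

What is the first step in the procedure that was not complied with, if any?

Step 1: 10 days after 23 December 2021 (when the determination is issued) is 2 January 2022; done 29 December 2021 — timely.
Step 2: the window is 22–33 days after 29 December 2021 (when the notice of appeal is served), so 20 January 2022 through 31 January 2022; done 15 January 2022 — 5 days before the window opened.

Step 2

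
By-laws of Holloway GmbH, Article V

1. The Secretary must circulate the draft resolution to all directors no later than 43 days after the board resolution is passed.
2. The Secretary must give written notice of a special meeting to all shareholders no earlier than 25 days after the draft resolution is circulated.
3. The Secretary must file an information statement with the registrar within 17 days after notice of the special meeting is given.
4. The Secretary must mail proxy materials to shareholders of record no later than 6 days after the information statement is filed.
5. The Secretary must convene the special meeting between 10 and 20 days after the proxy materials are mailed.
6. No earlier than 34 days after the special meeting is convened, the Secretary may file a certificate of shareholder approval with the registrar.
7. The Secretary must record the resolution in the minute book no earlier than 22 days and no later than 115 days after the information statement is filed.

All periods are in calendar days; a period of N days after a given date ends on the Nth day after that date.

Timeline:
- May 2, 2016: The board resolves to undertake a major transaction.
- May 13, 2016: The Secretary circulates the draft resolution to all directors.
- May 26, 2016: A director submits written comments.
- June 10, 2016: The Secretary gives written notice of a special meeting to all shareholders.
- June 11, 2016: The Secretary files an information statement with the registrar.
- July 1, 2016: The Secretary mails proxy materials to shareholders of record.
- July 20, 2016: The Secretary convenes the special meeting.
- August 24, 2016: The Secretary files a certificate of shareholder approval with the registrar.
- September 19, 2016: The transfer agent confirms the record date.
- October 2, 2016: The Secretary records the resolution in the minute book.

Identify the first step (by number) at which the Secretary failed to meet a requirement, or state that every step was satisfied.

Step 4

Step 1: 43 days after May 2, 2016 (when the board resolution is passed) is June 14, 2016; done May 13, 2016 — timely.
Step 2: the earliest permitted date is 25 days after May 13, 2016 (when the draft resolution is circulated), i.e. June 7, 2016; done June 10, 2016, after the minimum wait.
Step 3: 17 days after June 10, 2016 (when notice of the special meeting is given) is June 27, 2016; June 11, 2016 is within that limit.
Step 4: 6 days after June 11, 2016 (when the information statement is filed) is June 17, 2016; done July 1, 2016 — 14 days late.
No need to go further; step 4 was not satisfied.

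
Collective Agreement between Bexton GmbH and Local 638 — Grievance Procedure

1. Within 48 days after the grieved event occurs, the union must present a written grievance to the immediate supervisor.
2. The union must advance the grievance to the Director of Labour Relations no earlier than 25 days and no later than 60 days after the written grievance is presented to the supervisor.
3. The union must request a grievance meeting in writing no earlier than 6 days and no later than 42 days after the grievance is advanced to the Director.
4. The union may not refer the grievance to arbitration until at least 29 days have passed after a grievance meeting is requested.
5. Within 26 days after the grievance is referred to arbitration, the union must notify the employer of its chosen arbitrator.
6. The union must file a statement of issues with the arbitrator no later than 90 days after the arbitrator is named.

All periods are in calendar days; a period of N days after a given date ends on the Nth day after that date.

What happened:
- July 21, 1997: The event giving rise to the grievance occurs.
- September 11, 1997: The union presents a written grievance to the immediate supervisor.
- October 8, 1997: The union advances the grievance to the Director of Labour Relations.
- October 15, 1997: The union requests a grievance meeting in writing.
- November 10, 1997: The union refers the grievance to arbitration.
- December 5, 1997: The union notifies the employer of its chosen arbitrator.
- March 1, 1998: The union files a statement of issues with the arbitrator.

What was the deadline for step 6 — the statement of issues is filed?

Step 6 runs from December 5, 1997, when the arbitrator is named. 90 days after December 5, 1997 is March 5, 1998.

March 5, 1998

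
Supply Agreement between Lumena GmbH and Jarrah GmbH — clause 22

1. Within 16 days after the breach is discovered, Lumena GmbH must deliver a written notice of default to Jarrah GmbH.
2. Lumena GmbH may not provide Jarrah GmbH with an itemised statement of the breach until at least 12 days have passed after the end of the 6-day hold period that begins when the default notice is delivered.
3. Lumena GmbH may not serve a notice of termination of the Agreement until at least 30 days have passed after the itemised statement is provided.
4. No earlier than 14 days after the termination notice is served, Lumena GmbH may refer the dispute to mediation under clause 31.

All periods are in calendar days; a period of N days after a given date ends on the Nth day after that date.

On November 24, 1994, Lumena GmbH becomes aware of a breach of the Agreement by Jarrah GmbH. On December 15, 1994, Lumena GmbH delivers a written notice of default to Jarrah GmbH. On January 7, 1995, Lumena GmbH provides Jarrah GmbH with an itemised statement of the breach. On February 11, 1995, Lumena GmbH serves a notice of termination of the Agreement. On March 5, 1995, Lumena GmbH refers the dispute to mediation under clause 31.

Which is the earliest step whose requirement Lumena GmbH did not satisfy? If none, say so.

Step 1: 16 days after November 24, 1994 (when the breach is discovered) is December 10, 1994; not done until December 15, 1994, 5 days after the deadline.
Later steps need not be reached.

Step 1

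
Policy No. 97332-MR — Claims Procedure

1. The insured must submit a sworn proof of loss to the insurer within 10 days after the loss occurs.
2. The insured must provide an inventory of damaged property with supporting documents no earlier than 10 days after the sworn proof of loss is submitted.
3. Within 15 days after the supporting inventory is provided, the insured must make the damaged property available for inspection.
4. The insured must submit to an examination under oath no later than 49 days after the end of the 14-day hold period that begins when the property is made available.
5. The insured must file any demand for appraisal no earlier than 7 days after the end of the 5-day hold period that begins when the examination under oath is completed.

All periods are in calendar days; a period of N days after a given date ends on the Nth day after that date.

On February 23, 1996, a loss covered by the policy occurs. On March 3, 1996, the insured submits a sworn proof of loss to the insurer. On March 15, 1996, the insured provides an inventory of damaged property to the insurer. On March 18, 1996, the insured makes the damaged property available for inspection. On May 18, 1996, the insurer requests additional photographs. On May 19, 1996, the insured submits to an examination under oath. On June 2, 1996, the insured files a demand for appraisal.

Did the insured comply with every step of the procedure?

Step 1 — counting 10 days from February 23, 1996 (when the loss occurs) gives a deadline of March 4, 1996; March 3, 1996 is within that limit.
Step 2 — must wait 10 days from March 3, 1996 (when the sworn proof of loss is submitted), so not before March 13, 1996; done March 15, 1996 — permitted.
Step 3 — counting 15 days from March 15, 1996 (when the supporting inventory is provided) gives a deadline of March 30, 1996; March 18, 1996 is within that limit.
Step 4 — counting 49 days from April 1, 1996 (end of the 14-day hold period, which began when the property is made available on March 18, 1996) gives a deadline of May 20, 1996; done May 19, 1996 — timely.
Step 5 — must wait 7 days from May 24, 1996 (end of the 5-day hold period, which began when the examination under oath is completed on May 19, 1996), so not before May 31, 1996; June 2, 1996 is on or after that date.

Yes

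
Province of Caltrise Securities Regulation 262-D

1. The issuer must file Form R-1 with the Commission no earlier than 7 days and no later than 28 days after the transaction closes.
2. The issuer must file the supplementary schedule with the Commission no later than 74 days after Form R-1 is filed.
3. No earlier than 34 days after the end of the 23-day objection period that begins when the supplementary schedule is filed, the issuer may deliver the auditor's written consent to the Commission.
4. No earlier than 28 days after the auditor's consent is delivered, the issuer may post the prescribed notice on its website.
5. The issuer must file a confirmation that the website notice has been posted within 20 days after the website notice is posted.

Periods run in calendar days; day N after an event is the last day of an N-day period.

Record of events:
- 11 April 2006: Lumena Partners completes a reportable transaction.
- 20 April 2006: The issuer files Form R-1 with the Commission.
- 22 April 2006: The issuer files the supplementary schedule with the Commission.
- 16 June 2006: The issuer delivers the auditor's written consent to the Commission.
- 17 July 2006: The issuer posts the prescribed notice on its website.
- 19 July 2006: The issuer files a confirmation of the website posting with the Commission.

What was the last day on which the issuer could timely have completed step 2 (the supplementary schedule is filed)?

Step 2 runs from 20 April 2006, when Form R-1 is filed. 74 days after 20 April 2006 is 3 July 2006.

3 July 2006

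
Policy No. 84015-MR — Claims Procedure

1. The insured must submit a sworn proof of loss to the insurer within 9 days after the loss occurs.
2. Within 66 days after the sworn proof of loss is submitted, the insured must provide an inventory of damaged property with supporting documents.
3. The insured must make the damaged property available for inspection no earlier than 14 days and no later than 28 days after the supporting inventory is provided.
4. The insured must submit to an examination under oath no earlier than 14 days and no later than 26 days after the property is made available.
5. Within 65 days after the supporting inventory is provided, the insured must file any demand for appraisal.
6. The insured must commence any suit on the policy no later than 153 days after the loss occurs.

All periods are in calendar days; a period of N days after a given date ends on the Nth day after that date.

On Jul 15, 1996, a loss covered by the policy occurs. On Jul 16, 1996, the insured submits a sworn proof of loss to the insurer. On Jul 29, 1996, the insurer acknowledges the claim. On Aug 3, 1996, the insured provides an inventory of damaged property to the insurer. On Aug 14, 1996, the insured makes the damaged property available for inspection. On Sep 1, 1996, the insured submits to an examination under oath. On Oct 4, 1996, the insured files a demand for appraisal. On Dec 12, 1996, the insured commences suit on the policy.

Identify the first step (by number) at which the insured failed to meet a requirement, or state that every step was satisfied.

(1) due by Jul 15, 1996 + 9 days = Jul 24, 1996; done Jul 16, 1996 — timely.
(2) due by Jul 16, 1996 + 66 days = Sep 20, 1996; done Aug 3, 1996 — timely.
(3) the permitted window runs from Aug 3, 1996 + 14 = Aug 17, 1996 to Aug 3, 1996 + 28 = Aug 31, 1996; Aug 14, 1996 is 3 days too early.

Step 3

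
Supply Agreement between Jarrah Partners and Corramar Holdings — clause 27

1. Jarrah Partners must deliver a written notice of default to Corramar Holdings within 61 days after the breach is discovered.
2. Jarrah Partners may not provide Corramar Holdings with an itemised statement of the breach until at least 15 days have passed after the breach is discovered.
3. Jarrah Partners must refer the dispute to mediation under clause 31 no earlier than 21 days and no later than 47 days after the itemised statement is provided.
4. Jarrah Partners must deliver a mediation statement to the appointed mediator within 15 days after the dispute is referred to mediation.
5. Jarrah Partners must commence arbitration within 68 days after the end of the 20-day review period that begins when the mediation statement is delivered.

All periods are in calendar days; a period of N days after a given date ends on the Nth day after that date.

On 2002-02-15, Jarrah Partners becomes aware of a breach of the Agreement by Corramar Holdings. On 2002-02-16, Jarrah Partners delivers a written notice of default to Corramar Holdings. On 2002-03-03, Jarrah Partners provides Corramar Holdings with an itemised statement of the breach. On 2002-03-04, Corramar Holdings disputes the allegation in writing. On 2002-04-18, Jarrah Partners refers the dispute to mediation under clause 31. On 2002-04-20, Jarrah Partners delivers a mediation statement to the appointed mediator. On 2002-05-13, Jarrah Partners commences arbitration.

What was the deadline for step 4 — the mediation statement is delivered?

2002-05-03

Step 4 runs from 2002-04-18, when the dispute is referred to mediation. 15 days after 2002-04-18 is 2002-05-03.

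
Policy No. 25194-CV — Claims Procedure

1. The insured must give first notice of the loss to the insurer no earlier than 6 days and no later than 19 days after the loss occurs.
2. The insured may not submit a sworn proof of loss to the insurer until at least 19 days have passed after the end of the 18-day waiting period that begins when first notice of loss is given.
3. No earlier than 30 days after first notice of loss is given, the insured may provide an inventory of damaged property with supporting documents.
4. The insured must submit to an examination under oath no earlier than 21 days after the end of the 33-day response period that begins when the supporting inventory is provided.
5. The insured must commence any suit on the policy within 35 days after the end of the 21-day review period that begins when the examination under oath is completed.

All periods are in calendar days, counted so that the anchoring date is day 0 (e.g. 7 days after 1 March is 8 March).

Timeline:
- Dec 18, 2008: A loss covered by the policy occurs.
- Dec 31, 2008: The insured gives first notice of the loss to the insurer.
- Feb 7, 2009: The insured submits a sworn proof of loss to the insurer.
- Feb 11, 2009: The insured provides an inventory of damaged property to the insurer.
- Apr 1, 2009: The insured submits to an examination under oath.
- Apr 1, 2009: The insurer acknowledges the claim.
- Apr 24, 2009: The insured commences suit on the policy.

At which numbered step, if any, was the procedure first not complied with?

Step 1 — 6 and 19 days from Dec 18, 2008 (when the loss occurs) are Dec 24, 2008 and Jan 6, 2009 respectively; done Dec 31, 2008, which is between those dates.
Step 2 — must wait 19 days from Jan 18, 2009 (end of the 18-day waiting period, which began when first notice of loss is given on Dec 31, 2008), so not before Feb 6, 2009; done Feb 7, 2009 — permitted.
Step 3 — must wait 30 days from Dec 31, 2008 (when first notice of loss is given), so not before Jan 30, 2009; done Feb 11, 2009 — permitted.
Step 4 — must wait 21 days from Mar 16, 2009 (end of the 33-day response period, which began when the supporting inventory is provided on Feb 11, 2009), so not before Apr 6, 2009; done Apr 1, 2009 — 5 days too early.

Step 4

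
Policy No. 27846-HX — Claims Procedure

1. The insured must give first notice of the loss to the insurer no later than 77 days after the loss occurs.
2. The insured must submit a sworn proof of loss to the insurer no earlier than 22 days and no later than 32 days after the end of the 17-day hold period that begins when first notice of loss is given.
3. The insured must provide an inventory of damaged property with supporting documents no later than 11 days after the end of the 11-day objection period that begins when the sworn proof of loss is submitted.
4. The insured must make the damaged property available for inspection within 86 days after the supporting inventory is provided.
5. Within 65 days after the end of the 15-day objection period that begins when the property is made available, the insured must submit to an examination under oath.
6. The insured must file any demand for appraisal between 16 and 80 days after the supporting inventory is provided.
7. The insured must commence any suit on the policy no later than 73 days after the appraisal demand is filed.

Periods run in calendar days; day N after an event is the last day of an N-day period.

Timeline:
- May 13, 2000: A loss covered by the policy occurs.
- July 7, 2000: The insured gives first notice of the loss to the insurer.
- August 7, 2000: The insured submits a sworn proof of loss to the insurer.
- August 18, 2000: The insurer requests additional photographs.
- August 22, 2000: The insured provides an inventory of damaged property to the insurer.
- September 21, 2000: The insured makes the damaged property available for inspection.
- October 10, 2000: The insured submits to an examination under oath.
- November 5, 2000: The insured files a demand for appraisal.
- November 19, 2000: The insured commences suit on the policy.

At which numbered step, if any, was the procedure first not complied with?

Step 2

Step 1: 77 days after May 13, 2000 (when the loss occurs) is July 29, 2000; completed July 7, 2000, before the deadline.
Step 2: the window is 22–32 days after July 24, 2000 (end of the 17-day hold period, which began when first notice of loss is given on July 7, 2000), so August 15, 2000 through August 25, 2000; August 7, 2000 is 8 days too early.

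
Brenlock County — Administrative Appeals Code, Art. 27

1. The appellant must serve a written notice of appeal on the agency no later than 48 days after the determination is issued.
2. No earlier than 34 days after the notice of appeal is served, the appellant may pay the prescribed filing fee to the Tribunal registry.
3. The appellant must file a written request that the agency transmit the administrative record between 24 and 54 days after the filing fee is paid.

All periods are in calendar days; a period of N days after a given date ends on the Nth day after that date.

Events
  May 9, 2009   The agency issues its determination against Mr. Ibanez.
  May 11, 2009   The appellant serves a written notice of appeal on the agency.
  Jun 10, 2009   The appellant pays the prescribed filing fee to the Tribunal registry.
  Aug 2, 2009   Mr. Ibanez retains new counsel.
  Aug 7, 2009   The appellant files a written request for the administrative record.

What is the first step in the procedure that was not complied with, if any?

Step 1 — counting 48 days from May 9, 2009 (when the determination is issued) gives a deadline of Jun 26, 2009; May 11, 2009 is within that limit.
Step 2 — must wait 34 days from May 11, 2009 (when the notice of appeal is served), so not before Jun 14, 2009; acted on Jun 10, 2009, 4 days prematurely.
The procedure was therefore not followed at step 2.

Step 2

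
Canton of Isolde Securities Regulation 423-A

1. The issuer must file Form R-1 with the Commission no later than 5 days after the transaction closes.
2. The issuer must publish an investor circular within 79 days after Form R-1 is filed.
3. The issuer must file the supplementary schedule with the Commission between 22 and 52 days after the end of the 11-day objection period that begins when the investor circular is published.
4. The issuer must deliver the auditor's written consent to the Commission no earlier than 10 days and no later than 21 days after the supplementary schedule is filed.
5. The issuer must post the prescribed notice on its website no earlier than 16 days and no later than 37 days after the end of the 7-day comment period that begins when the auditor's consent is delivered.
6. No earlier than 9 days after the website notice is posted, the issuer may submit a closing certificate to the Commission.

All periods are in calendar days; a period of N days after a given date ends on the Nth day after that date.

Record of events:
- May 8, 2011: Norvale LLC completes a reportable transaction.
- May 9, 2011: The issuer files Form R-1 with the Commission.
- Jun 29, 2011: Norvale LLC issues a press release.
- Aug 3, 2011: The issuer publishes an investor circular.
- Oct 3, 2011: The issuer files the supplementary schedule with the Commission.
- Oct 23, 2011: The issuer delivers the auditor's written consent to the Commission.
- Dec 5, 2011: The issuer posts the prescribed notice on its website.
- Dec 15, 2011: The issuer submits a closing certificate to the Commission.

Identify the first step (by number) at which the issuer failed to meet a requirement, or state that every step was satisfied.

(1) due by May 8, 2011 + 5 days = May 13, 2011; done May 9, 2011 — timely.
(2) due by May 9, 2011 + 79 days = Jul 27, 2011; not done until Aug 3, 2011, 7 days after the deadline.

Step 2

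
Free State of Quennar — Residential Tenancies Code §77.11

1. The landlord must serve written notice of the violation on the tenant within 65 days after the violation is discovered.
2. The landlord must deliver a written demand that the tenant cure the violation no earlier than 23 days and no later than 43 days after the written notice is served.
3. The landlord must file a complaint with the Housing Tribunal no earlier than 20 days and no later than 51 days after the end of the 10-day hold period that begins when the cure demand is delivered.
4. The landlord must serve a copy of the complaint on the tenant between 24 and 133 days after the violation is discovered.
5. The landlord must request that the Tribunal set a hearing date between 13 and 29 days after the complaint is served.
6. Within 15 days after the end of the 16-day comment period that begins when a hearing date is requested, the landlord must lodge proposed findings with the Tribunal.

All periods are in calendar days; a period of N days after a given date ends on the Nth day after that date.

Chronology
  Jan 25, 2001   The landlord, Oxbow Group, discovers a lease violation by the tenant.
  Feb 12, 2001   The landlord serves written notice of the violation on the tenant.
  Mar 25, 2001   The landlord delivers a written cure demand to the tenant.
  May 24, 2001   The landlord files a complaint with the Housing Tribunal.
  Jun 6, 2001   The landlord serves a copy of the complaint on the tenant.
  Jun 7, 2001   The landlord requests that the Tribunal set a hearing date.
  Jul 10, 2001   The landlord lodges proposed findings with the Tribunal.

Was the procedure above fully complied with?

(1) due by Jan 25, 2001 + 65 days = Mar 31, 2001; done Feb 12, 2001 — timely.
(2) the permitted window runs from Feb 12, 2001 + 23 = Mar 7, 2001 to Feb 12, 2001 + 43 = Mar 27, 2001; done Mar 25, 2001 — within the window.
(3) the permitted window runs from Apr 4, 2001 + 20 = Apr 24, 2001 to Apr 4, 2001 + 51 = May 25, 2001; done May 24, 2001, which is between those dates.
(4) the permitted window runs from Jan 25, 2001 + 24 = Feb 18, 2001 to Jan 25, 2001 + 133 = Jun 7, 2001; done Jun 6, 2001, which is between those dates.
(5) the permitted window runs from Jun 6, 2001 + 13 = Jun 19, 2001 to Jun 6, 2001 + 29 = Jul 5, 2001; Jun 7, 2001 is 12 days too early.

No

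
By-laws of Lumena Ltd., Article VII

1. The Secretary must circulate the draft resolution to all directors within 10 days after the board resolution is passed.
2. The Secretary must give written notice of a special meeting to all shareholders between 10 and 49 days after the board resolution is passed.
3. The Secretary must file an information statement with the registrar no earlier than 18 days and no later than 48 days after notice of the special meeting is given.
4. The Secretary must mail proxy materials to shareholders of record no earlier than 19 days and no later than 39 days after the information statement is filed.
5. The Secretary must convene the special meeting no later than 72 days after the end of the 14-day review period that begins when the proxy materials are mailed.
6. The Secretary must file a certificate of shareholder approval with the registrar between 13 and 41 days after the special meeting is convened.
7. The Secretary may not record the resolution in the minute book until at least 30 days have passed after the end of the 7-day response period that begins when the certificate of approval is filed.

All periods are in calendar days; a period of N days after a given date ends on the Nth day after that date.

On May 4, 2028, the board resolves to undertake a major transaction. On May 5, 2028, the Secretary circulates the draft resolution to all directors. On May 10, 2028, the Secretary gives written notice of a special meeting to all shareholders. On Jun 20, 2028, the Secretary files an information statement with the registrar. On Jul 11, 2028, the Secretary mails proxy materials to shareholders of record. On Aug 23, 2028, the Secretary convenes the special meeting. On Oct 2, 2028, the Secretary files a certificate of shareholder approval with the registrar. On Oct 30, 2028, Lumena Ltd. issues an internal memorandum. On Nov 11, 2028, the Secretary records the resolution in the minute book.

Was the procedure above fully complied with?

No

Step 1: 10 days after May 4, 2028 (when the board resolution is passed) is May 14, 2028; completed May 5, 2028, before the deadline.
Step 2: the window is 10–49 days after May 4, 2028 (when the board resolution is passed), so May 14, 2028 through Jun 22, 2028; done May 10, 2028 — 4 days before the window opened.
The analysis stops there.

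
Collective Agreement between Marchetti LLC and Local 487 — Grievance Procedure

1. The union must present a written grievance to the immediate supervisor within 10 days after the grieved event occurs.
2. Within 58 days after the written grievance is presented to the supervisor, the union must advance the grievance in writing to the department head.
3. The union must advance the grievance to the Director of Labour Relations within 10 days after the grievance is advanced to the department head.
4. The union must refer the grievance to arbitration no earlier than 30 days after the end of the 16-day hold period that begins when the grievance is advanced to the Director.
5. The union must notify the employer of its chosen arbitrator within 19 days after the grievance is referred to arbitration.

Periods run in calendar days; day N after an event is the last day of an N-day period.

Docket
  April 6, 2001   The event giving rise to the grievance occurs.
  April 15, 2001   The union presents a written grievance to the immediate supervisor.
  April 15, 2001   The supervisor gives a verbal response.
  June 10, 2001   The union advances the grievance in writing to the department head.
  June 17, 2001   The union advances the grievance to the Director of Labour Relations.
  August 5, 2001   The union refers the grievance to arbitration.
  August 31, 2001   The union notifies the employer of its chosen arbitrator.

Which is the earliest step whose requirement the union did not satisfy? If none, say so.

Step 5

Step 1: 10 days after April 6, 2001 (when the grieved event occurs) is April 16, 2001; completed April 15, 2001, before the deadline.
Step 2: 58 days after April 15, 2001 (when the written grievance is presented to the supervisor) is June 12, 2001; done June 10, 2001 — timely.
Step 3: 10 days after June 10, 2001 (when the grievance is advanced to the department head) is June 20, 2001; done June 17, 2001 — timely.
Step 4: the earliest permitted date is 30 days after July 3, 2001 (end of the 16-day hold period, which began when the grievance is advanced to the Director on June 17, 2001), i.e. August 2, 2001; done August 5, 2001 — permitted.
Step 5: 19 days after August 5, 2001 (when the grievance is referred to arbitration) is August 24, 2001; not done until August 31, 2001, 7 days after the deadline.
The procedure was therefore not followed at step 5.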